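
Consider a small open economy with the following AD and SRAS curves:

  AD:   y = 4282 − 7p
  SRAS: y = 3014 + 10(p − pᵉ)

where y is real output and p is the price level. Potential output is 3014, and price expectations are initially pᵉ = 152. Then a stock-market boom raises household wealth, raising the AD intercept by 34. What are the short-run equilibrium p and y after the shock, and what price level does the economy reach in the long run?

Short run: p = 166, y = 3154. Long run: p = 186.

AD shifts right: new AD is y = 4316 − 7p. With pᵉ = 152, SRAS is y = 1494 + 10p.
Short run: 4316 − 7p = 1494 + 10p gives 2822 = 17p, so p = 166 and y = 4316 − 7·166 = 3154.
y = 3154 is above potential 3014; expectations adjust and SRAS shifts left until y = 3014.
Long run: on the new AD curve, 3014 = 4316 − 7p gives p = 186.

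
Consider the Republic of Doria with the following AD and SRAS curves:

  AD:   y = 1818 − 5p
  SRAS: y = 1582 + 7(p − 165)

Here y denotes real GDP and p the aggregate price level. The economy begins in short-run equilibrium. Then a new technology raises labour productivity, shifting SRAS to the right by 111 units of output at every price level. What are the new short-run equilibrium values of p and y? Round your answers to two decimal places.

This is a positive supply shock: SRAS shifts right.
New SRAS: y = 538 + 7p.
Set AD = SRAS: 1818 − 5p = 538 + 7p, so 1280 = 12p and p = 106.67.
Substituting into AD, y = 1284.67.

p = 106.67, y = 1284.67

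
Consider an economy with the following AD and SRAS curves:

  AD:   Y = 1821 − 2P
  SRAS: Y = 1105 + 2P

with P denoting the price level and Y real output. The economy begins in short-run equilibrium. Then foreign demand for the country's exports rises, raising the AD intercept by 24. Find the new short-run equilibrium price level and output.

This is a positive demand shock: AD shifts right.
New AD: Y = 1845 − 2P.
Set AD = SRAS: 1845 − 2P = 1105 + 2P, so 740 = 4P and P = 185.
Y = 1845 − 2·185 = 1475.

P = 185, Y = 1475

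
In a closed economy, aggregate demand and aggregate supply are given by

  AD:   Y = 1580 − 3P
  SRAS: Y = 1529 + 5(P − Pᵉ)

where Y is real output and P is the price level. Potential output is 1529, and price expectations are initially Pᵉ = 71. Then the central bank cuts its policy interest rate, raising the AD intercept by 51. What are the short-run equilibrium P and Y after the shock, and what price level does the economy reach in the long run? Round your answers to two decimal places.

AD shifts right: new AD is Y = 1631 − 3P. With Pᵉ = 71, SRAS is Y = 1174 + 5P.
Short run: 1631 − 3P = 1174 + 5P gives 457 = 8P, so P = 57.13 and Y = 1631 − 3P = 1459.63.
Y = 1459.63 is below potential 1529; expectations adjust and SRAS shifts right until Y = 1529.
Long run: on the new AD curve, 1529 = 1631 − 3P gives P = 34.00.

Short run: P = 57.13, Y = 1459.63. Long run: P = 34.00.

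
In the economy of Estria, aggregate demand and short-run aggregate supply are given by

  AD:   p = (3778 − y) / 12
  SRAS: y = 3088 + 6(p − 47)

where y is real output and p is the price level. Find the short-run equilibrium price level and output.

Write SRAS as y = 3088 + 6p − 282 = 2806 + 6p.
Rearrange AD to y = 3778 − 12p.
Set AD = SRAS: 3778 − 12p = 2806 + 6p, so 972 = 18p and p = 54.
Then y = 3778 − 12·54 = 3130.

p = 54, y = 3130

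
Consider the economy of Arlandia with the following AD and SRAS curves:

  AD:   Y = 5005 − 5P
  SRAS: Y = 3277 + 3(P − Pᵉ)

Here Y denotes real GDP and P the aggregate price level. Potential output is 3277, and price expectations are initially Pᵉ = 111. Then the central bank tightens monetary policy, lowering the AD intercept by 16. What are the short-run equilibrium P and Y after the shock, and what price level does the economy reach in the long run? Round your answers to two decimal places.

AD shifts left: new AD is Y = 4989 − 5P. With Pᵉ = 111, SRAS is Y = 2944 + 3P.
Short run: 4989 − 5P = 2944 + 3P gives 2045 = 8P, so P = 255.63 and Y = 4989 − 5P = 3710.88.
Y = 3710.88 is above potential 3277; expectations adjust and SRAS shifts left until Y = 3277.
Long run: on the new AD curve, 3277 = 4989 − 5P gives P = 342.40.

Short run: P = 255.63, Y = 3710.88. Long run: P = 342.40.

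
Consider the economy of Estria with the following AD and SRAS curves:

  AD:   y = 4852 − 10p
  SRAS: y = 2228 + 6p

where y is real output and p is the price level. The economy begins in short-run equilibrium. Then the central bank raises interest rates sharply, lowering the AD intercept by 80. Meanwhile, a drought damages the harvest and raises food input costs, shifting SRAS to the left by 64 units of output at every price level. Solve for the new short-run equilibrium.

After both shocks: AD is y = 4772 − 10p and SRAS is y = 2164 + 6p.
Setting them equal: 2608 = 16p, so p = 163.
y = 4772 − 10·163 = 3142.

p = 163, y = 3142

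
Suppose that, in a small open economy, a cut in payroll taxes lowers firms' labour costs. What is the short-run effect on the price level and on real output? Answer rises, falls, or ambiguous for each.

Price level: falls; output: rises

This is a favourable supply shock: SRAS shifts right.
Moving along the downward-sloping AD curve, P falls and Y rises.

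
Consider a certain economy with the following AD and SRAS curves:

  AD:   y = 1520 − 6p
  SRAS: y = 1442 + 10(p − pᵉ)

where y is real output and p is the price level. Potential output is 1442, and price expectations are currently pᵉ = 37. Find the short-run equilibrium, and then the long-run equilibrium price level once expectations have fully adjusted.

Short run: with pᵉ = 37, SRAS is y = 1072 + 10p. Setting AD = SRAS gives 448 = 16p, so p = 28 and y = 1520 − 6·28 = 1352.
Output 1352 is below potential 1442, so over time expected prices fall and SRAS shifts right until y returns to 1442.
Long run: y = 1442 on the AD curve gives 1442 = 1520 − 6p, so p = 13.

Short run: p = 28, y = 1352. Long run: p = 13.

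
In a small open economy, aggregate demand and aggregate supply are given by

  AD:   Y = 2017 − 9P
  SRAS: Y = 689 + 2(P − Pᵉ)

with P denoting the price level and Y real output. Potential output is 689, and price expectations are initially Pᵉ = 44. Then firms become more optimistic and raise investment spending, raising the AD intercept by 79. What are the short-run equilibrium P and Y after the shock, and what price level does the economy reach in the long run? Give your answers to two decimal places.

AD shifts right: new AD is Y = 2096 − 9P. With Pᵉ = 44, SRAS is Y = 601 + 2P.
Short run: 2096 − 9P = 601 + 2P gives 1495 = 11P, so P = 135.91 and Y = 2096 − 9P = 872.82.
Y = 872.82 is above potential 689; expectations adjust and SRAS shifts left until Y = 689.
Long run: on the new AD curve, 689 = 2096 − 9P gives P = 156.33.

Short run: P = 135.91, Y = 872.82. Long run: P = 156.33.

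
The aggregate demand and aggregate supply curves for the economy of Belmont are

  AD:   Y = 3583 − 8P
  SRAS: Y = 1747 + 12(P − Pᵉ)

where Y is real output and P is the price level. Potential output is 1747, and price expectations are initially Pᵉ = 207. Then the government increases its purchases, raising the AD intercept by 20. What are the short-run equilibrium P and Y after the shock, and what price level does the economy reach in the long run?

Short run: P = 217, Y = 1867. Long run: P = 232.

AD shifts right: new AD is Y = 3603 − 8P. With Pᵉ = 207, SRAS is Y = 12P − 737.
Short run: 3603 − 8P = 12P − 737 gives 4340 = 20P, so P = 217 and Y = 3603 − 8·217 = 1867.
Y = 1867 is above potential 1747; expectations adjust and SRAS shifts left until Y = 1747.
Long run: on the new AD curve, 1747 = 3603 − 8P gives P = 232.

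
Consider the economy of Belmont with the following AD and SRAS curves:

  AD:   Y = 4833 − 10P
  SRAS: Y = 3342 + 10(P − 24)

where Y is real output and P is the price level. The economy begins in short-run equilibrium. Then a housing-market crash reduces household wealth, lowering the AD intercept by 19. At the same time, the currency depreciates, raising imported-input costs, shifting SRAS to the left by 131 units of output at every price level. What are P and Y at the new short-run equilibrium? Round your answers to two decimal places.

After both shocks: AD is Y = 4814 − 10P and SRAS is Y = 2971 + 10P.
Setting them equal: 1843 = 20P, so P = 92.15.
Substituting into AD, Y = 3892.50.

P = 92.15, Y = 3892.50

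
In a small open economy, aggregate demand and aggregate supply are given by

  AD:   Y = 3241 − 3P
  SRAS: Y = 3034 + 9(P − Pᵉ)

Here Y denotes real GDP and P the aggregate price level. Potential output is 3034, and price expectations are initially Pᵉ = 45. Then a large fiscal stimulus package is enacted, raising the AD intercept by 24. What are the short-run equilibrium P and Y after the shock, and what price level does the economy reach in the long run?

AD shifts right: new AD is Y = 3265 − 3P. With Pᵉ = 45, SRAS is Y = 2629 + 9P.
Short run: 3265 − 3P = 2629 + 9P gives 636 = 12P, so P = 53 and Y = 3265 − 3·53 = 3106.
Y = 3106 is above potential 3034; expectations adjust and SRAS shifts left until Y = 3034.
Long run: on the new AD curve, 3034 = 3265 − 3P gives P = 77.

Short run: P = 53, Y = 3106. Long run: P = 77.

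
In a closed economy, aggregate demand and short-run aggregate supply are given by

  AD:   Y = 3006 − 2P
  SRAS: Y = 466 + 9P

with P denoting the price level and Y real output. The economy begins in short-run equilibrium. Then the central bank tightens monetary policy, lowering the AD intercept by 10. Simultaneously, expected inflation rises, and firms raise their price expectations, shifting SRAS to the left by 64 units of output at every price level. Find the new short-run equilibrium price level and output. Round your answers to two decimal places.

P = 235.82, Y = 2524.36

After both shocks: AD is Y = 2996 − 2P and SRAS is Y = 402 + 9P.
Setting them equal: 2594 = 11P, so P = 235.82.
Substituting into AD, Y = 2524.36.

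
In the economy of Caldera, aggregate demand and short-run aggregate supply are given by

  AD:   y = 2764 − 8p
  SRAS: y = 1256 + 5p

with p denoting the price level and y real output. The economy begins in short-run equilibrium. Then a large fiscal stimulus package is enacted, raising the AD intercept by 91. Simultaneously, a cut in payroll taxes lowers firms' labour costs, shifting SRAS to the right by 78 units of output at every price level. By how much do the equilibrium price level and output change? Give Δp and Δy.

After both shocks: AD is y = 2855 − 8p and SRAS is y = 1334 + 5p.
Setting them equal: 1521 = 13p, so p = 117.
y = 2855 − 8·117 = 1919.
Initially p = 116, y = 1836, so Δp = +1 and Δy = +83.

Δp = +1, Δy = +83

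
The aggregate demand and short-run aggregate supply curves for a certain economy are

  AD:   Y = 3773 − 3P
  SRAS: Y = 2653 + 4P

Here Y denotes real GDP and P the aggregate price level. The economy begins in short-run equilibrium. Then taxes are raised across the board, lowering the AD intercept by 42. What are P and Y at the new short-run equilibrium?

This is a negative demand shock: AD shifts left.
New AD: Y = 3731 − 3P.
Set AD = SRAS: 3731 − 3P = 2653 + 4P, so 1078 = 7P and P = 154.
Y = 3731 − 3·154 = 3269.

P = 154, Y = 3269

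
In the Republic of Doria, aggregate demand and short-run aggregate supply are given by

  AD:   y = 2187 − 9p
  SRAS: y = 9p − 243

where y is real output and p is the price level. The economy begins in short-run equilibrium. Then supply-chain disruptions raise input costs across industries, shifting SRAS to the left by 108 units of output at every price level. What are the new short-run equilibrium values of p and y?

p = 141, y = 918

This is a negative supply shock: SRAS shifts left.
New SRAS: y = 9p − 351.
Set AD = SRAS: 2187 − 9p = 9p − 351, so 2538 = 18p and p = 141.
y = 2187 − 9·141 = 918.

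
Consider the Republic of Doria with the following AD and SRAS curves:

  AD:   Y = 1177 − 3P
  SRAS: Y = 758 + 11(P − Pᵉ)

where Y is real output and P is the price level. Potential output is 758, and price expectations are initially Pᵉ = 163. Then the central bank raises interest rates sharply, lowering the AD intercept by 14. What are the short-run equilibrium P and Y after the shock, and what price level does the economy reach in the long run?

Short run: P = 157, Y = 692. Long run: P = 135.

AD shifts left: new AD is Y = 1163 − 3P. With Pᵉ = 163, SRAS is Y = 11P − 1035.
Short run: 1163 − 3P = 11P − 1035 gives 2198 = 14P, so P = 157 and Y = 1163 − 3·157 = 692.
Y = 692 is below potential 758; expectations adjust and SRAS shifts right until Y = 758.
Long run: on the new AD curve, 758 = 1163 − 3P gives P = 135.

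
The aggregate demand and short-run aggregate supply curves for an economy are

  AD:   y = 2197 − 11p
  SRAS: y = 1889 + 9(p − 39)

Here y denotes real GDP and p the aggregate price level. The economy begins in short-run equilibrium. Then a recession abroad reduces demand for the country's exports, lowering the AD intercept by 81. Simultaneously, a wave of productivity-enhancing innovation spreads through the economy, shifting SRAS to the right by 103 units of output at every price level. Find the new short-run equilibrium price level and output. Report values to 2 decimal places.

p = 23.75, y = 1854.75

After both shocks: AD is y = 2116 − 11p and SRAS is y = 1641 + 9p.
Setting them equal: 475 = 20p, so p = 23.75.
Substituting into AD, y = 1854.75.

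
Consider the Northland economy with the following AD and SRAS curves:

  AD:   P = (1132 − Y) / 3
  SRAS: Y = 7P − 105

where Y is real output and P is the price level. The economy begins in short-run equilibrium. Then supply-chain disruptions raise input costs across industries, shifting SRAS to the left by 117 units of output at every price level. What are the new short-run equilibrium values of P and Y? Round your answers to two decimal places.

P = 135.40, Y = 725.80

This is a negative supply shock: SRAS shifts left.
New SRAS: Y = 7P − 222.
Set AD = SRAS: 1132 − 3P = 7P − 222, so 1354 = 10P and P = 135.40.
Substituting into AD, Y = 725.80.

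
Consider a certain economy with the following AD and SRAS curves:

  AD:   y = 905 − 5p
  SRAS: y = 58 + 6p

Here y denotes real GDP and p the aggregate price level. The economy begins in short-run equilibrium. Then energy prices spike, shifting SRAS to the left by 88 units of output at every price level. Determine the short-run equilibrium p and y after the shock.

p = 85, y = 480

This is a negative supply shock: SRAS shifts left.
New SRAS: y = 6p − 30.
Set AD = SRAS: 905 − 5p = 6p − 30, so 935 = 11p and p = 85.
y = 905 − 5·85 = 480.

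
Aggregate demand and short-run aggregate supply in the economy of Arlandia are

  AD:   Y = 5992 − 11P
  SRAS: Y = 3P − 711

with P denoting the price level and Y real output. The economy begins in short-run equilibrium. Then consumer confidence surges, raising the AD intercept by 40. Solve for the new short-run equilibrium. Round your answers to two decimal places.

P = 481.64, Y = 733.93

This is a positive demand shock: AD shifts right.
New AD: Y = 6032 − 11P.
Set AD = SRAS: 6032 − 11P = 3P − 711, so 6743 = 14P and P = 481.64.
Substituting into AD, Y = 733.93.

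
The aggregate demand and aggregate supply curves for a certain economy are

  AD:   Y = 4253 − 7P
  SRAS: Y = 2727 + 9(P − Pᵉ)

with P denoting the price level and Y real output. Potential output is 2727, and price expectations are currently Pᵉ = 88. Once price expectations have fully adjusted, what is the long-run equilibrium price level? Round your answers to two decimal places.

Long-run P = 218.00

Short run: with Pᵉ = 88, SRAS is Y = 1935 + 9P. Setting AD = SRAS gives 2318 = 16P, so P = 144.88 and Y = 4253 − 7P = 3238.88.
Output 3238.88 is above potential 2727, so over time expected prices rise and SRAS shifts left until Y returns to 2727.
Long run: Y = 2727 on the AD curve gives 2727 = 4253 − 7P, so P = 218.00.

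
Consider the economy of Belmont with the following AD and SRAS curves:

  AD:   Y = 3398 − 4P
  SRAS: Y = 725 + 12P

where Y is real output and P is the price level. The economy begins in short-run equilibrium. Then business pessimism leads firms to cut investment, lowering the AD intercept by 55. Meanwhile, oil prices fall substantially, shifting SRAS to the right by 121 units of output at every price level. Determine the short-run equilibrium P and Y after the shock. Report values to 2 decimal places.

P = 156.06, Y = 2718.75

After both shocks: AD is Y = 3343 − 4P and SRAS is Y = 846 + 12P.
Setting them equal: 2497 = 16P, so P = 156.06.
Substituting into AD, Y = 2718.75.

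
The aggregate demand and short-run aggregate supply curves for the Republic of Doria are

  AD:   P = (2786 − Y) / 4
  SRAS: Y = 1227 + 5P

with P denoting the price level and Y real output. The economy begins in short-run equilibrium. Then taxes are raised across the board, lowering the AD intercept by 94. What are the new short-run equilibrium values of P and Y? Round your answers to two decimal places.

P = 162.78, Y = 2040.89

This is a negative demand shock: AD shifts left.
New AD: Y = 2692 − 4P.
Set AD = SRAS: 2692 − 4P = 1227 + 5P, so 1465 = 9P and P = 162.78.
Substituting into AD, Y = 2040.89.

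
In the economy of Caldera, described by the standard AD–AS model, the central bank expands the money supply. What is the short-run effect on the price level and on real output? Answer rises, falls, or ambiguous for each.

This is a positive demand shock: AD shifts right.
Moving along the upward-sloping SRAS curve, P rises and Y rises.

Price level: rises; output: rises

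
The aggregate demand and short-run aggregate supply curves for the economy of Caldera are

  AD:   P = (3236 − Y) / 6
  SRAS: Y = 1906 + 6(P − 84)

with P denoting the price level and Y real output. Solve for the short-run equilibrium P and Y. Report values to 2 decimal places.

P = 152.83, Y = 2319.00

Write SRAS as Y = 1906 + 6P − 504 = 1402 + 6P.
Rearrange AD to Y = 3236 − 6P.
Set AD = SRAS: 3236 − 6P = 1402 + 6P, so 1834 = 12P and P = 152.83.
Substituting into AD, Y = 3236 − 6P = 2319.00.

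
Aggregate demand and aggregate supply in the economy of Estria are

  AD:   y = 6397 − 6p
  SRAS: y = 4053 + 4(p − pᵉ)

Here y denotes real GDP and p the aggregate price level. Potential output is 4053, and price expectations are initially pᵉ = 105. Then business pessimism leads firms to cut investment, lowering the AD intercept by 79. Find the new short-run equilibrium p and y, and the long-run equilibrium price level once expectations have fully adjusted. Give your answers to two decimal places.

AD shifts left: new AD is y = 6318 − 6p. With pᵉ = 105, SRAS is y = 3633 + 4p.
Short run: 6318 − 6p = 3633 + 4p gives 2685 = 10p, so p = 268.50 and y = 6318 − 6p = 4707.00.
y = 4707.00 is above potential 4053; expectations adjust and SRAS shifts left until y = 4053.
Long run: on the new AD curve, 4053 = 6318 − 6p gives p = 377.50.

Short run: p = 268.50, y = 4707.00. Long run: p = 377.50.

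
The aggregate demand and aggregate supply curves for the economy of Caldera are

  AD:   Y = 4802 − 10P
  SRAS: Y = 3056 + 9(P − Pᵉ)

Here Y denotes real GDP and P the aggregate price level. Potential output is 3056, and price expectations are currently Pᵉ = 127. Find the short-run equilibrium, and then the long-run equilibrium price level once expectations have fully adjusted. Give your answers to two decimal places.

Short run: P = 152.05, Y = 3281.47. Long run: P = 174.60.

Short run: with Pᵉ = 127, SRAS is Y = 1913 + 9P. Setting AD = SRAS gives 2889 = 19P, so P = 152.05 and Y = 4802 − 10P = 3281.47.
Output 3281.47 is above potential 3056, so over time expected prices rise and SRAS shifts left until Y returns to 3056.
Long run: Y = 3056 on the AD curve gives 3056 = 4802 − 10P, so P = 174.60.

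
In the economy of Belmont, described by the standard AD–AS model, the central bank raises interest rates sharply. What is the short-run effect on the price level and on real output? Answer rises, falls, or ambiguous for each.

Price level: falls; output: falls

This is a negative demand shock: AD shifts left.
Moving along the upward-sloping SRAS curve, P falls and Y falls.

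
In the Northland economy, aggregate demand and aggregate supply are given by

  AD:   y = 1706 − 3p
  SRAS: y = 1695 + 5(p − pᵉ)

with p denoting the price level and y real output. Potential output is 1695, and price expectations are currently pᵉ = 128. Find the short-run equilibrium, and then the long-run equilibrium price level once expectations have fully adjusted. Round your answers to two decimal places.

Short run: p = 81.38, y = 1461.88. Long run: p = 3.67.

Short run: with pᵉ = 128, SRAS is y = 1055 + 5p. Setting AD = SRAS gives 651 = 8p, so p = 81.38 and y = 1706 − 3p = 1461.88.
Output 1461.88 is below potential 1695, so over time expected prices fall and SRAS shifts right until y returns to 1695.
Long run: y = 1695 on the AD curve gives 1695 = 1706 − 3p, so p = 3.67.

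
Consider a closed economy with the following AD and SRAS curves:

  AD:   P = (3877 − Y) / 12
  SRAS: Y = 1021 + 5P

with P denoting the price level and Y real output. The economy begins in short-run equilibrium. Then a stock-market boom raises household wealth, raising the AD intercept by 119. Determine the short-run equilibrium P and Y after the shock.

This is a positive demand shock: AD shifts right.
New AD: Y = 3996 − 12P.
Set AD = SRAS: 3996 − 12P = 1021 + 5P, so 2975 = 17P and P = 175.
Y = 3996 − 12·175 = 1896.

P = 175, Y = 1896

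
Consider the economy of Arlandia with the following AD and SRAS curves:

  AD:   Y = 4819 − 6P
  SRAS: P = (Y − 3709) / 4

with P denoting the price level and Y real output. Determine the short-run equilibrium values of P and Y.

P = 111, Y = 4153

Rearrange SRAS to Y = 3709 + 4P.
Set AD = SRAS: 4819 − 6P = 3709 + 4P, so 1110 = 10P and P = 111.
Then Y = 4819 − 6·111 = 4153.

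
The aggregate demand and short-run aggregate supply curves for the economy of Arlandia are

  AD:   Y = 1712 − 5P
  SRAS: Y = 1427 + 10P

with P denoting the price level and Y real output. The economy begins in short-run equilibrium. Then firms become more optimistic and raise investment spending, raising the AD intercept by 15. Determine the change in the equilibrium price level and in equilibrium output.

This is a positive demand shock: AD shifts right.
New AD: Y = 1727 − 5P.
Set AD = SRAS: 1727 − 5P = 1427 + 10P, so 300 = 15P and P = 20.
Y = 1727 − 5·20 = 1627.
Initially P = 19, Y = 1617, so ΔP = +1 and ΔY = +10.

ΔP = +1, ΔY = +10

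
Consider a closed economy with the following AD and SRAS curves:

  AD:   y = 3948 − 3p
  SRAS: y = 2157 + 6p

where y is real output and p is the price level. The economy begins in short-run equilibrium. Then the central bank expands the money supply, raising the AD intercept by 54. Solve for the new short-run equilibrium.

This is a positive demand shock: AD shifts right.
New AD: y = 4002 − 3p.
Set AD = SRAS: 4002 − 3p = 2157 + 6p, so 1845 = 9p and p = 205.
y = 4002 − 3·205 = 3387.

p = 205, y = 3387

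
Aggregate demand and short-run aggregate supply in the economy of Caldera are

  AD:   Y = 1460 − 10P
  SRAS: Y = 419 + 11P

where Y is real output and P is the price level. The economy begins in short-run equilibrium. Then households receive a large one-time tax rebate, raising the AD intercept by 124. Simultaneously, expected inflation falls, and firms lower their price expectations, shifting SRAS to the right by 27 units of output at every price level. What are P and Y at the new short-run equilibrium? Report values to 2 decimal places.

P = 54.19, Y = 1042.10

After both shocks: AD is Y = 1584 − 10P and SRAS is Y = 446 + 11P.
Setting them equal: 1138 = 21P, so P = 54.19.
Substituting into AD, Y = 1042.10.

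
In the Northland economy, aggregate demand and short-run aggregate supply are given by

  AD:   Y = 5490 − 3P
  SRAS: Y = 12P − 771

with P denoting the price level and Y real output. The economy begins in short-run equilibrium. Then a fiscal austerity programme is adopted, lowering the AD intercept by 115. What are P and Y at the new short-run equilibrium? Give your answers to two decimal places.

This is a negative demand shock: AD shifts left.
New AD: Y = 5375 − 3P.
Set AD = SRAS: 5375 − 3P = 12P − 771, so 6146 = 15P and P = 409.73.
Substituting into AD, Y = 4145.80.

P = 409.73, Y = 4145.80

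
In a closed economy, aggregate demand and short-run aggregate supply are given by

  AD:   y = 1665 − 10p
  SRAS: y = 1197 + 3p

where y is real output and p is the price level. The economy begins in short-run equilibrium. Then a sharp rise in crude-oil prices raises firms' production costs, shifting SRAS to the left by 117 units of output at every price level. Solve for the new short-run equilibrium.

This is a negative supply shock: SRAS shifts left.
New SRAS: y = 1080 + 3p.
Set AD = SRAS: 1665 − 10p = 1080 + 3p, so 585 = 13p and p = 45.
y = 1665 − 10·45 = 1215.

p = 45, y = 1215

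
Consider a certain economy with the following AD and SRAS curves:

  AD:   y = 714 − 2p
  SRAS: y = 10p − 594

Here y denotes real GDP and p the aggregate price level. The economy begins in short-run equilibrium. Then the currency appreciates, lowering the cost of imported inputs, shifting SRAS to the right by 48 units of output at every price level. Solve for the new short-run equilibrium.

This is a positive supply shock: SRAS shifts right.
New SRAS: y = 10p − 546.
Set AD = SRAS: 714 − 2p = 10p − 546, so 1260 = 12p and p = 105.
y = 714 − 2·105 = 504.

p = 105, y = 504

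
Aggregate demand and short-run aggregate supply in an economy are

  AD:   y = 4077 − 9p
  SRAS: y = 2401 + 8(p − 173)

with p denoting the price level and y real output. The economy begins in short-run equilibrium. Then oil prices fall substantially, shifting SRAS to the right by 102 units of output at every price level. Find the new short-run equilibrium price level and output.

p = 174, y = 2511

This is a positive supply shock: SRAS shifts right.
New SRAS: y = 1119 + 8p.
Set AD = SRAS: 4077 − 9p = 1119 + 8p, so 2958 = 17p and p = 174.
y = 4077 − 9·174 = 2511.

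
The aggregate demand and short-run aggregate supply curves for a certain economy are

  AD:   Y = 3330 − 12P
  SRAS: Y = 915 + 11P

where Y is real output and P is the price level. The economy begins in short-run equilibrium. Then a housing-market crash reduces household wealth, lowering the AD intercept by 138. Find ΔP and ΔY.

This is a negative demand shock: AD shifts left.
New AD: Y = 3192 − 12P.
Set AD = SRAS: 3192 − 12P = 915 + 11P, so 2277 = 23P and P = 99.
Y = 3192 − 12·99 = 2004.
Initially P = 105, Y = 2070, so ΔP = -6 and ΔY = -66.

ΔP = -6, ΔY = -66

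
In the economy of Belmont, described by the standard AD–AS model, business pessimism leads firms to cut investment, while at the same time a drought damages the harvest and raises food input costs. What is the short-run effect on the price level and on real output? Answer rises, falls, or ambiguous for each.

The first event is a negative demand shock: AD shifts left, which by itself pushes P down and Y down.
The second is an adverse supply shock: SRAS shifts left, which by itself pushes P up and Y down.
The two shocks push P in opposite directions, so the effect on P is ambiguous. Both shocks push Y down, so Y falls.

Price level: ambiguous; output: falls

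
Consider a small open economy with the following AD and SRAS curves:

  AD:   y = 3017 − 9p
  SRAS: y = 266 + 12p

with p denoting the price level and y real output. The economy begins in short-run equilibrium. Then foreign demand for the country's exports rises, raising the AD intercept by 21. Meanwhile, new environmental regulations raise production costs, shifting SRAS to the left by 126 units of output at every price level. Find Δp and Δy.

Δp = +7, Δy = -42

After both shocks: AD is y = 3038 − 9p and SRAS is y = 140 + 12p.
Setting them equal: 2898 = 21p, so p = 138.
y = 3038 − 9·138 = 1796.
Initially p = 131, y = 1838, so Δp = +7 and Δy = -42.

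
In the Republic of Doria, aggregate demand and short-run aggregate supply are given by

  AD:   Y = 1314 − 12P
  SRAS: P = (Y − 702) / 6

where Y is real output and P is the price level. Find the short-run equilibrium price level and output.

P = 34, Y = 906

Rearrange SRAS to Y = 702 + 6P.
Set AD = SRAS: 1314 − 12P = 702 + 6P, so 612 = 18P and P = 34.
Then Y = 1314 − 12·34 = 906.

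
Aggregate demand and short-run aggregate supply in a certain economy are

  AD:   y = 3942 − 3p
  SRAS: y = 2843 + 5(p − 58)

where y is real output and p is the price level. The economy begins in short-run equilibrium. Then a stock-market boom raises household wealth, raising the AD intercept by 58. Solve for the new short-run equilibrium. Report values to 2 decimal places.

p = 180.88, y = 3457.38

This is a positive demand shock: AD shifts right.
New AD: y = 4000 − 3p.
SRAS can be written y = 2553 + 5p.
Set AD = SRAS: 4000 − 3p = 2553 + 5p, so 1447 = 8p and p = 180.88.
Substituting into AD, y = 3457.38.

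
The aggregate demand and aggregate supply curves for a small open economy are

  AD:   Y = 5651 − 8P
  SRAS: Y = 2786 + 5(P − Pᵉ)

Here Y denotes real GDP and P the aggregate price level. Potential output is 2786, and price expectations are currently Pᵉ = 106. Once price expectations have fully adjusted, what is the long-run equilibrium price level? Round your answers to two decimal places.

Short run: with Pᵉ = 106, SRAS is Y = 2256 + 5P. Setting AD = SRAS gives 3395 = 13P, so P = 261.15 and Y = 5651 − 8P = 3561.77.
Output 3561.77 is above potential 2786, so over time expected prices rise and SRAS shifts left until Y returns to 2786.
Long run: Y = 2786 on the AD curve gives 2786 = 5651 − 8P, so P = 358.13.

Long-run P = 358.13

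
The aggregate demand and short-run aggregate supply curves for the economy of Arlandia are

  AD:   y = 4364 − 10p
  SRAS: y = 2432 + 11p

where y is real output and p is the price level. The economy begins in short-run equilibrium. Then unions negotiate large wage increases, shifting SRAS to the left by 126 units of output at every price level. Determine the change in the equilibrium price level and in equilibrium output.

This is a negative supply shock: SRAS shifts left.
New SRAS: y = 2306 + 11p.
Set AD = SRAS: 4364 − 10p = 2306 + 11p, so 2058 = 21p and p = 98.
y = 4364 − 10·98 = 3384.
Initially p = 92, y = 3444, so Δp = +6 and Δy = -60.

Δp = +6, Δy = -60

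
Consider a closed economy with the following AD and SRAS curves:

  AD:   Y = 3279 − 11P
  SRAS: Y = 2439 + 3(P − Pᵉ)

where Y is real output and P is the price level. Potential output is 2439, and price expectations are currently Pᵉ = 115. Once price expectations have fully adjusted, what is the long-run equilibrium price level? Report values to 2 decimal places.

Long-run P = 76.36

Short run: with Pᵉ = 115, SRAS is Y = 2094 + 3P. Setting AD = SRAS gives 1185 = 14P, so P = 84.64 and Y = 3279 − 11P = 2347.93.
Output 2347.93 is below potential 2439, so over time expected prices fall and SRAS shifts right until Y returns to 2439.
Long run: Y = 2439 on the AD curve gives 2439 = 3279 − 11P, so P = 76.36.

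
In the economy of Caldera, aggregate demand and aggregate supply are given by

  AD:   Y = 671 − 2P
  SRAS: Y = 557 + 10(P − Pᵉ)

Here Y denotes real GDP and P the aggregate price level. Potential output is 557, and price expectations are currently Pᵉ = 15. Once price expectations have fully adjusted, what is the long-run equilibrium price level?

Short run: with Pᵉ = 15, SRAS is Y = 407 + 10P. Setting AD = SRAS gives 264 = 12P, so P = 22 and Y = 671 − 2·22 = 627.
Output 627 is above potential 557, so over time expected prices rise and SRAS shifts left until Y returns to 557.
Long run: Y = 557 on the AD curve gives 557 = 671 − 2P, so P = 57.

Long-run P = 57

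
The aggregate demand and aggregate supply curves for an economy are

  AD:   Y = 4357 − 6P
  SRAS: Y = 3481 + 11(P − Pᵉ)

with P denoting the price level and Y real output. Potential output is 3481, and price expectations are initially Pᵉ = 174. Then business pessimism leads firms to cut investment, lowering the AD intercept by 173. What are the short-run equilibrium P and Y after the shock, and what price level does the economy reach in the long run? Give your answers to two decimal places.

AD shifts left: new AD is Y = 4184 − 6P. With Pᵉ = 174, SRAS is Y = 1567 + 11P.
Short run: 4184 − 6P = 1567 + 11P gives 2617 = 17P, so P = 153.94 and Y = 4184 − 6P = 3260.35.
Y = 3260.35 is below potential 3481; expectations adjust and SRAS shifts right until Y = 3481.
Long run: on the new AD curve, 3481 = 4184 − 6P gives P = 117.17.

Short run: P = 153.94, Y = 3260.35. Long run: P = 117.17.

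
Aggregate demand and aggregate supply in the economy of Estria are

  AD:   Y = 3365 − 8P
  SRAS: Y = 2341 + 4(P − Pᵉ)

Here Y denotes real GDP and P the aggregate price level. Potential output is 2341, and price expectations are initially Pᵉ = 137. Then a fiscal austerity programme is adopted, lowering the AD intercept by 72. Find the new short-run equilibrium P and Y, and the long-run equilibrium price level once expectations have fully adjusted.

Short run: P = 125, Y = 2293. Long run: P = 119.

AD shifts left: new AD is Y = 3293 − 8P. With Pᵉ = 137, SRAS is Y = 1793 + 4P.
Short run: 3293 − 8P = 1793 + 4P gives 1500 = 12P, so P = 125 and Y = 3293 − 8·125 = 2293.
Y = 2293 is below potential 2341; expectations adjust and SRAS shifts right until Y = 2341.
Long run: on the new AD curve, 2341 = 3293 − 8P gives P = 119.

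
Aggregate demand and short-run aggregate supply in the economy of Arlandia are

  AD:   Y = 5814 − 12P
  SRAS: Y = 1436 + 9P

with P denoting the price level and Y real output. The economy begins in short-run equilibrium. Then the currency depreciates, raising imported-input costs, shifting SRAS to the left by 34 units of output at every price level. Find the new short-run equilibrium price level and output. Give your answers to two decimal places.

This is a negative supply shock: SRAS shifts left.
New SRAS: Y = 1402 + 9P.
Set AD = SRAS: 5814 − 12P = 1402 + 9P, so 4412 = 21P and P = 210.10.
Substituting into AD, Y = 3292.86.

P = 210.10, Y = 3292.86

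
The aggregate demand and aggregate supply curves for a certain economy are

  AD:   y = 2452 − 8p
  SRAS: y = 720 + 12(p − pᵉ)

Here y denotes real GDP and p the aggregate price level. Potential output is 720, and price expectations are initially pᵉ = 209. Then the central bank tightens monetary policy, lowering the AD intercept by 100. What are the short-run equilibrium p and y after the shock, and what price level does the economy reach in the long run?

Short run: p = 207, y = 696. Long run: p = 204.

AD shifts left: new AD is y = 2352 − 8p. With pᵉ = 209, SRAS is y = 12p − 1788.
Short run: 2352 − 8p = 12p − 1788 gives 4140 = 20p, so p = 207 and y = 2352 − 8·207 = 696.
y = 696 is below potential 720; expectations adjust and SRAS shifts right until y = 720.
Long run: on the new AD curve, 720 = 2352 − 8p gives p = 204.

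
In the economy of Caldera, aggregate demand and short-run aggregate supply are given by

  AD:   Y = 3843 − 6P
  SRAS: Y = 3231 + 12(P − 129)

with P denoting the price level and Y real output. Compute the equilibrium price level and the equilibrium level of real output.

Write SRAS as Y = 3231 + 12P − 1548 = 1683 + 12P.
Set AD = SRAS: 3843 − 6P = 1683 + 12P, so 2160 = 18P and P = 120.
Then Y = 3843 − 6·120 = 3123.

P = 120, Y = 3123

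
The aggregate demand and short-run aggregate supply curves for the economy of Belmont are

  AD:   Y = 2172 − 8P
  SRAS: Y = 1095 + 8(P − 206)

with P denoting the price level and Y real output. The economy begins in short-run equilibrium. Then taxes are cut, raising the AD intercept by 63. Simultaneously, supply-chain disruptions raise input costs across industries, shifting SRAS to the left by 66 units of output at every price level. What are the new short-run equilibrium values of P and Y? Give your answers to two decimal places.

P = 178.38, Y = 808.00

After both shocks: AD is Y = 2235 − 8P and SRAS is Y = 8P − 619.
Setting them equal: 2854 = 16P, so P = 178.38.
Substituting into AD, Y = 808.00.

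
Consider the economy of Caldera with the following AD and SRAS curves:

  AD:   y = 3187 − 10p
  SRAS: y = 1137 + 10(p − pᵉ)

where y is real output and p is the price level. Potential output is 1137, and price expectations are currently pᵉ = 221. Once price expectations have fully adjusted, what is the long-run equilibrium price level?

Short run: with pᵉ = 221, SRAS is y = 10p − 1073. Setting AD = SRAS gives 4260 = 20p, so p = 213 and y = 3187 − 10·213 = 1057.
Output 1057 is below potential 1137, so over time expected prices fall and SRAS shifts right until y returns to 1137.
Long run: y = 1137 on the AD curve gives 1137 = 3187 − 10p, so p = 205.

Long-run p = 205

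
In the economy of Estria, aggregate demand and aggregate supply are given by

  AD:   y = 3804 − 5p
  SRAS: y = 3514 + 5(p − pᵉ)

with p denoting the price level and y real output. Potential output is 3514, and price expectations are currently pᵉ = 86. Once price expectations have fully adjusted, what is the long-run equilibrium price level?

Short run: with pᵉ = 86, SRAS is y = 3084 + 5p. Setting AD = SRAS gives 720 = 10p, so p = 72 and y = 3804 − 5·72 = 3444.
Output 3444 is below potential 3514, so over time expected prices fall and SRAS shifts right until y returns to 3514.
Long run: y = 3514 on the AD curve gives 3514 = 3804 − 5p, so p = 58.

Long-run p = 58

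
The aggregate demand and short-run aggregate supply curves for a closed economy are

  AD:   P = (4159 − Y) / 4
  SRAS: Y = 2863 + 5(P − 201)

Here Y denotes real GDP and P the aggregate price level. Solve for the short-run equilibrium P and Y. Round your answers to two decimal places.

P = 255.67, Y = 3136.33

Write SRAS as Y = 2863 + 5P − 1005 = 1858 + 5P.
Rearrange AD to Y = 4159 − 4P.
Set AD = SRAS: 4159 − 4P = 1858 + 5P, so 2301 = 9P and P = 255.67.
Substituting into AD, Y = 4159 − 4P = 3136.33.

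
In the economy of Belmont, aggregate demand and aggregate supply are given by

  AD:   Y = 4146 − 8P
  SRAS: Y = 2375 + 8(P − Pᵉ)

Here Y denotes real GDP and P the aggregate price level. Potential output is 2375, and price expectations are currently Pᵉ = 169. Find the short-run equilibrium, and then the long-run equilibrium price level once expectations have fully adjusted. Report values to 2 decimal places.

Short run: P = 195.19, Y = 2584.50. Long run: P = 221.38.

Short run: with Pᵉ = 169, SRAS is Y = 1023 + 8P. Setting AD = SRAS gives 3123 = 16P, so P = 195.19 and Y = 4146 − 8P = 2584.50.
Output 2584.50 is above potential 2375, so over time expected prices rise and SRAS shifts left until Y returns to 2375.
Long run: Y = 2375 on the AD curve gives 2375 = 4146 − 8P, so P = 221.38.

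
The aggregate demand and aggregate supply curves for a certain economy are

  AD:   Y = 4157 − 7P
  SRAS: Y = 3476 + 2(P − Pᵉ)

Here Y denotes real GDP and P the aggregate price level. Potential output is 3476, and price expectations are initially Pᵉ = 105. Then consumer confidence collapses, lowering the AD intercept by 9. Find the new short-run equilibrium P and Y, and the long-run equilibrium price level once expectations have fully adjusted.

Short run: P = 98, Y = 3462. Long run: P = 96.

AD shifts left: new AD is Y = 4148 − 7P. With Pᵉ = 105, SRAS is Y = 3266 + 2P.
Short run: 4148 − 7P = 3266 + 2P gives 882 = 9P, so P = 98 and Y = 4148 − 7·98 = 3462.
Y = 3462 is below potential 3476; expectations adjust and SRAS shifts right until Y = 3476.
Long run: on the new AD curve, 3476 = 4148 − 7P gives P = 96.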